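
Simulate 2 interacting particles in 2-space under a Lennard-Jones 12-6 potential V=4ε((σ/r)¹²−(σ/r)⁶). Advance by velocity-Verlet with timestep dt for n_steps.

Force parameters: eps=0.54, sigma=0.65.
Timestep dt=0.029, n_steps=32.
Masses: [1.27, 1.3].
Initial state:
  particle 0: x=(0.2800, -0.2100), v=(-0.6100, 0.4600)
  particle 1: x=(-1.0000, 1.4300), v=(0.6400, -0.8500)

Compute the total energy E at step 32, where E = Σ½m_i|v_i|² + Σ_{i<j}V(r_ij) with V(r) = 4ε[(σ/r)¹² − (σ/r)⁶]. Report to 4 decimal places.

step 0: x0=(0.2800, -0.2100) x1=(-1.0000, 1.4300)
step 1: x0=(0.2623, -0.1967) x1=(-0.9814, 1.4053)
step 2: x0=(0.2446, -0.1833) x1=(-0.9629, 1.3807)
step 3: x0=(0.2269, -0.1700) x1=(-0.9443, 1.3560)
step 4: x0=(0.2092, -0.1566) x1=(-0.9257, 1.3314)
step 5: x0=(0.1915, -0.1432) x1=(-0.9072, 1.3067)
step 6: x0=(0.1738, -0.1299) x1=(-0.8886, 1.2820)
step 7: x0=(0.1561, -0.1165) x1=(-0.8700, 1.2573)
step 8: x0=(0.1384, -0.1031) x1=(-0.8514, 1.2326)
step 9: x0=(0.1206, -0.0897) x1=(-0.8328, 1.2079)
step 10: x0=(0.1029, -0.0763) x1=(-0.8142, 1.1832)
step 11: x0=(0.0851, -0.0628) x1=(-0.7955, 1.1584)
step 12: x0=(0.0673, -0.0494) x1=(-0.7769, 1.1337)
step 13: x0=(0.0495, -0.0358) x1=(-0.7582, 1.1088)
step 14: x0=(0.0316, -0.0223) x1=(-0.7395, 1.0840)
step 15: x0=(0.0137, -0.0087) x1=(-0.7207, 1.0590)
step 16: x0=(-0.0042, 0.0051) x1=(-0.7019, 1.0340)
step 17: x0=(-0.0223, 0.0189) x1=(-0.6830, 1.0089)
step 18: x0=(-0.0404, 0.0329) x1=(-0.6640, 0.9836)
step 19: x0=(-0.0587, 0.0470) x1=(-0.6449, 0.9582)
step 20: x0=(-0.0771, 0.0615) x1=(-0.6256, 0.9324)
step 21: x0=(-0.0958, 0.0763) x1=(-0.6060, 0.9063)
step 22: x0=(-0.1148, 0.0917) x1=(-0.5862, 0.8796)
step 23: x0=(-0.1343, 0.1079) x1=(-0.5659, 0.8522)
step 24: x0=(-0.1544, 0.1250) x1=(-0.5450, 0.8239)
step 25: x0=(-0.1751, 0.1434) x1=(-0.5235, 0.7944)
step 26: x0=(-0.1959, 0.1620) x1=(-0.5018, 0.7645)
step 27: x0=(-0.2142, 0.1754) x1=(-0.4827, 0.7398)
step 28: x0=(-0.2210, 0.1648) x1=(-0.4748, 0.7385)
step 29: x0=(-0.2177, 0.1314) x1=(-0.4767, 0.7595)
step 30: x0=(-0.2125, 0.0933) x1=(-0.4805, 0.7852)
step 31: x0=(-0.2074, 0.0556) x1=(-0.4842, 0.8104)
step 32: x0=(-0.2028, 0.0191) x1=(-0.4874, 0.8344)
step 0 velocities: v0=(-0.6100, 0.4600) v1=(0.6400, -0.8500)
step 0: KE=1.1065, PE=-0.0020, E=1.1045
step 32 velocities: v0=(0.1523, -1.2384) v1=(-0.1047, 0.8092)
step 32: KE=1.4212, PE=-0.3214, E=1.0998

1.0998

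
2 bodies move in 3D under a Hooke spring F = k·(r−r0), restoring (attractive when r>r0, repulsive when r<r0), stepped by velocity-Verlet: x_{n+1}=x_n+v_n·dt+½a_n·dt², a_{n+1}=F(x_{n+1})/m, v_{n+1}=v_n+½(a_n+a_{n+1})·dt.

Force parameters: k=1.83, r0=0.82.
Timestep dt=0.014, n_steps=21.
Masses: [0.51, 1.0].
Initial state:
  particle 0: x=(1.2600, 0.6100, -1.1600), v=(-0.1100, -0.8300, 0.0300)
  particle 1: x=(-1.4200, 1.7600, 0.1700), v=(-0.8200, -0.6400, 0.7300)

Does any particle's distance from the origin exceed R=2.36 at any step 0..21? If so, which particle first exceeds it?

step 0: x0=(1.2600, 0.6100, -1.1600) x1=(-1.4200, 1.7600, 0.1700)
step 1: x0=(1.2578, 0.5987, -1.1592) x1=(-1.4311, 1.7509, 0.1800)
step 2: x0=(1.2541, 0.5880, -1.1578) x1=(-1.4415, 1.7415, 0.1897)
step 3: x0=(1.2490, 0.5779, -1.1556) x1=(-1.4512, 1.7317, 0.1991)
step 4: x0=(1.2426, 0.5684, -1.1527) x1=(-1.4602, 1.7217, 0.2080)
step 5: x0=(1.2347, 0.5595, -1.1491) x1=(-1.4684, 1.7113, 0.2166)
step 6: x0=(1.2253, 0.5512, -1.1448) x1=(-1.4759, 1.7007, 0.2248)
step 7: x0=(1.2146, 0.5435, -1.1397) x1=(-1.4827, 1.6897, 0.2327)
step 8: x0=(1.2024, 0.5364, -1.1340) x1=(-1.4888, 1.6785, 0.2402)
step 9: x0=(1.1889, 0.5299, -1.1275) x1=(-1.4941, 1.6669, 0.2473)
step 10: x0=(1.1739, 0.5240, -1.1203) x1=(-1.4987, 1.6550, 0.2541)
step 11: x0=(1.1575, 0.5187, -1.1124) x1=(-1.5027, 1.6428, 0.2605)
step 12: x0=(1.1398, 0.5140, -1.1037) x1=(-1.5059, 1.6303, 0.2665)
step 13: x0=(1.1206, 0.5099, -1.0944) x1=(-1.5084, 1.6176, 0.2722)
step 14: x0=(1.1001, 0.5063, -1.0843) x1=(-1.5102, 1.6045, 0.2775)
step 15: x0=(1.0782, 0.5033, -1.0735) x1=(-1.5113, 1.5911, 0.2824)
step 16: x0=(1.0550, 0.5009, -1.0621) x1=(-1.5117, 1.5775, 0.2870)
step 17: x0=(1.0305, 0.4990, -1.0499) x1=(-1.5114, 1.5635, 0.2912)
step 18: x0=(1.0046, 0.4977, -1.0370) x1=(-1.5105, 1.5493, 0.2951)
step 19: x0=(0.9775, 0.4970, -1.0235) x1=(-1.5089, 1.5348, 0.2986)
step 20: x0=(0.9490, 0.4967, -1.0092) x1=(-1.5067, 1.5201, 0.3018)
step 21: x0=(0.9194, 0.4970, -0.9943) x1=(-1.5039, 1.5050, 0.3046)

no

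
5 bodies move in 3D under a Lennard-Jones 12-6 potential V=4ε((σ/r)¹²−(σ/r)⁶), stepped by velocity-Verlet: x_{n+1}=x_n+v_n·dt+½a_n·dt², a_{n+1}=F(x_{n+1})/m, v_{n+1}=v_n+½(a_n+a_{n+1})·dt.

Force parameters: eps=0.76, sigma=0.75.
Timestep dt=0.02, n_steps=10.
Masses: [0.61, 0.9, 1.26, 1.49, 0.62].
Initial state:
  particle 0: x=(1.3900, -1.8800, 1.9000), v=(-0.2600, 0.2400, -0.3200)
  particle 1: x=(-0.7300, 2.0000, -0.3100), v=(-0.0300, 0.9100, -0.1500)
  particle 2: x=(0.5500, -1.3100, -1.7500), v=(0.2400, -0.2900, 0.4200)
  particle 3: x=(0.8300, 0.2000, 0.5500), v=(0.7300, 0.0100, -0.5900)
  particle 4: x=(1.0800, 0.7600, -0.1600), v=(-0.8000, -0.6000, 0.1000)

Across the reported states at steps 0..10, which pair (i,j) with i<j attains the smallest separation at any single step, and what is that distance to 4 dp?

pair (3,4), distance 0.7696

step 0: x0=(1.3900, -1.8800, 1.9000) x1=(-0.7300, 2.0000, -0.3100) x2=(0.5500, -1.3100, -1.7500) x3=(0.8300, 0.2000, 0.5500) x4=(1.0800, 0.7600, -0.1600)
step 1: x0=(1.3848, -1.8752, 1.8936) x1=(-0.7306, 2.0182, -0.3130) x2=(0.5548, -1.3158, -1.7416) x3=(0.8447, 0.2004, 0.5380) x4=(1.0638, 0.7475, -0.1574)
step 2: x0=(1.3796, -1.8704, 1.8872) x1=(-0.7312, 2.0364, -0.3160) x2=(0.5596, -1.3216, -1.7332) x3=(0.8595, 0.2012, 0.5254) x4=(1.0472, 0.7342, -0.1537)
step 3: x0=(1.3744, -1.8656, 1.8808) x1=(-0.7318, 2.0546, -0.3190) x2=(0.5644, -1.3274, -1.7248) x3=(0.8745, 0.2023, 0.5125) x4=(1.0303, 0.7200, -0.1489)
step 4: x0=(1.3692, -1.8608, 1.8744) x1=(-0.7324, 2.0728, -0.3220) x2=(0.5692, -1.3332, -1.7164) x3=(0.8895, 0.2035, 0.4994) x4=(1.0134, 0.7056, -0.1438)
step 5: x0=(1.3640, -1.8560, 1.8680) x1=(-0.7329, 2.0909, -0.3250) x2=(0.5740, -1.3390, -1.7080) x3=(0.9044, 0.2044, 0.4866) x4=(0.9966, 0.6917, -0.1395)
step 6: x0=(1.3588, -1.8511, 1.8616) x1=(-0.7335, 2.1091, -0.3280) x2=(0.5788, -1.3448, -1.6996) x3=(0.9191, 0.2045, 0.4751) x4=(0.9802, 0.6802, -0.1381)
step 7: x0=(1.3536, -1.8463, 1.8551) x1=(-0.7341, 2.1273, -0.3310) x2=(0.5836, -1.3506, -1.6912) x3=(0.9336, 0.2026, 0.4659) x4=(0.9643, 0.6731, -0.1424)
step 8: x0=(1.3484, -1.8415, 1.8487) x1=(-0.7346, 2.1454, -0.3340) x2=(0.5884, -1.3564, -1.6827) x3=(0.9480, 0.1984, 0.4598) x4=(0.9489, 0.6717, -0.1541)
step 9: x0=(1.3432, -1.8367, 1.8423) x1=(-0.7352, 2.1636, -0.3370) x2=(0.5932, -1.3621, -1.6743) x3=(0.9623, 0.1922, 0.4563) x4=(0.9334, 0.6752, -0.1721)
step 10: x0=(1.3380, -1.8318, 1.8359) x1=(-0.7357, 2.1818, -0.3400) x2=(0.5980, -1.3679, -1.6659) x3=(0.9768, 0.1848, 0.4543) x4=(0.9178, 0.6814, -0.1938)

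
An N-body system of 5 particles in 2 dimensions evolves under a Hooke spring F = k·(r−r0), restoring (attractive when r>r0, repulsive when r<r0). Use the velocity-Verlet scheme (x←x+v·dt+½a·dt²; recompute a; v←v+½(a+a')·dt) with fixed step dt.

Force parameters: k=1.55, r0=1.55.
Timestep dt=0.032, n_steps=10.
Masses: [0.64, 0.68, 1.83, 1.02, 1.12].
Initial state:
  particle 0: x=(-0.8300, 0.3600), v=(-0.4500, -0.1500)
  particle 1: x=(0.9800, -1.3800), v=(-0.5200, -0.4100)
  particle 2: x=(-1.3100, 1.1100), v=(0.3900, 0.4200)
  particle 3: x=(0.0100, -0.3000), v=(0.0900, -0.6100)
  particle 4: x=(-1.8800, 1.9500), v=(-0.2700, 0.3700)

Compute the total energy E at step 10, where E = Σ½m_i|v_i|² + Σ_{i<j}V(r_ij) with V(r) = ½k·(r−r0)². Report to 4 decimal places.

step 0: x0=(-0.8300, 0.3600) x1=(0.9800, -1.3800) x2=(-1.3100, 1.1100) x3=(0.0100, -0.3000) x4=(-1.8800, 1.9500)
step 1: x0=(-0.8438, 0.3544) x1=(0.9590, -1.3883) x2=(-1.2969, 1.1228) x3=(0.0122, -0.3187) x4=(-1.8868, 1.9597)
step 2: x0=(-0.8565, 0.3473) x1=(0.9295, -1.3871) x2=(-1.2825, 1.1343) x3=(0.0131, -0.3355) x4=(-1.8898, 1.9649)
step 3: x0=(-0.8681, 0.3385) x1=(0.8916, -1.3764) x2=(-1.2669, 1.1444) x3=(0.0124, -0.3503) x4=(-1.8891, 1.9656)
step 4: x0=(-0.8787, 0.3281) x1=(0.8456, -1.3564) x2=(-1.2500, 1.1533) x3=(0.0103, -0.3631) x4=(-1.8847, 1.9619)
step 5: x0=(-0.8884, 0.3163) x1=(0.7919, -1.3274) x2=(-1.2319, 1.1609) x3=(0.0066, -0.3737) x4=(-1.8768, 1.9537)
step 6: x0=(-0.8974, 0.3029) x1=(0.7309, -1.2899) x2=(-1.2125, 1.1672) x3=(0.0012, -0.3822) x4=(-1.8653, 1.9411)
step 7: x0=(-0.9058, 0.2883) x1=(0.6633, -1.2442) x2=(-1.1920, 1.1724) x3=(-0.0057, -0.3882) x4=(-1.8506, 1.9242)
step 8: x0=(-0.9139, 0.2724) x1=(0.5894, -1.1910) x2=(-1.1703, 1.1764) x3=(-0.0144, -0.3919) x4=(-1.8326, 1.9031)
step 9: x0=(-0.9218, 0.2554) x1=(0.5101, -1.1310) x2=(-1.1475, 1.1792) x3=(-0.0247, -0.3932) x4=(-1.8117, 1.8781)
step 10: x0=(-0.9299, 0.2376) x1=(0.4259, -1.0648) x2=(-1.1236, 1.1811) x3=(-0.0367, -0.3919) x4=(-1.7880, 1.8493)
step 0 velocities: v0=(-0.4500, -0.1500) v1=(-0.5200, -0.4100) v2=(0.3900, 0.4200) v3=(0.0900, -0.6100) v4=(-0.2700, 0.3700)
step 0: KE=0.8331, PE=12.0190, E=12.8520
step 10 velocities: v0=(-0.2575, -0.5699) v1=(-2.6954, 2.1513) v2=(0.7622, 0.0422) v3=(-0.4002, 0.0805) v4=(0.7790, -0.9567)
step 10: KE=5.6395, PE=7.2008, E=12.8403

12.8403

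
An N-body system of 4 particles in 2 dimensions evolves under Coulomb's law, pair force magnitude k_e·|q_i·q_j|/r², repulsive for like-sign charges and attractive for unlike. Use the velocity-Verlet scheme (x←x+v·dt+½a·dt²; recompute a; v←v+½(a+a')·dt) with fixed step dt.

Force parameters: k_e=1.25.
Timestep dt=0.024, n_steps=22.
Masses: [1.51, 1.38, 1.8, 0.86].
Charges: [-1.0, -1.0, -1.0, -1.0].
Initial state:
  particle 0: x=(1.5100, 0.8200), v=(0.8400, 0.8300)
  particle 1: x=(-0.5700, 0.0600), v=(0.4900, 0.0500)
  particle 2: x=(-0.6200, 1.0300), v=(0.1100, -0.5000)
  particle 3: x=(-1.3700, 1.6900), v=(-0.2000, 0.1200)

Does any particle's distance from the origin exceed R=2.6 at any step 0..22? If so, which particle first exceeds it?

step 0: x0=(1.5100, 0.8200) x1=(-0.5700, 0.0600) x2=(-0.6200, 1.0300) x3=(-1.3700, 1.6900)
step 1: x0=(1.5303, 0.8399) x1=(-0.5582, 0.0608) x2=(-0.6173, 1.0181) x3=(-1.3752, 1.6933)
step 2: x0=(1.5508, 0.8599) x1=(-0.5465, 0.0609) x2=(-0.6144, 1.0064) x3=(-1.3812, 1.6974)
step 3: x0=(1.5716, 0.8798) x1=(-0.5347, 0.0603) x2=(-0.6113, 0.9948) x3=(-1.3880, 1.7022)
step 4: x0=(1.5926, 0.8998) x1=(-0.5229, 0.0588) x2=(-0.6081, 0.9835) x3=(-1.3956, 1.7078)
step 5: x0=(1.6138, 0.9197) x1=(-0.5111, 0.0566) x2=(-0.6047, 0.9724) x3=(-1.4039, 1.7141)
step 6: x0=(1.6353, 0.9397) x1=(-0.4992, 0.0537) x2=(-0.6012, 0.9616) x3=(-1.4129, 1.7212)
step 7: x0=(1.6569, 0.9598) x1=(-0.4873, 0.0499) x2=(-0.5976, 0.9510) x3=(-1.4226, 1.7289)
step 8: x0=(1.6788, 0.9798) x1=(-0.4753, 0.0453) x2=(-0.5940, 0.9406) x3=(-1.4330, 1.7373)
step 9: x0=(1.7010, 0.9999) x1=(-0.4632, 0.0400) x2=(-0.5902, 0.9306) x3=(-1.4440, 1.7463)
step 10: x0=(1.7233, 1.0200) x1=(-0.4511, 0.0339) x2=(-0.5864, 0.9208) x3=(-1.4556, 1.7560)
step 11: x0=(1.7458, 1.0401) x1=(-0.4389, 0.0269) x2=(-0.5826, 0.9114) x3=(-1.4678, 1.7662)
step 12: x0=(1.7686, 1.0602) x1=(-0.4266, 0.0192) x2=(-0.5787, 0.9022) x3=(-1.4806, 1.7771)
step 13: x0=(1.7915, 1.0804) x1=(-0.4142, 0.0107) x2=(-0.5748, 0.8934) x3=(-1.4940, 1.7884)
step 14: x0=(1.8147, 1.1007) x1=(-0.4017, 0.0014) x2=(-0.5709, 0.8848) x3=(-1.5079, 1.8004)
step 15: x0=(1.8380, 1.1209) x1=(-0.3891, -0.0086) x2=(-0.5669, 0.8766) x3=(-1.5223, 1.8128)
step 16: x0=(1.8616, 1.1412) x1=(-0.3764, -0.0194) x2=(-0.5630, 0.8687) x3=(-1.5372, 1.8257)
step 17: x0=(1.8853, 1.1615) x1=(-0.3636, -0.0310) x2=(-0.5591, 0.8611) x3=(-1.5526, 1.8391)
step 18: x0=(1.9092, 1.1819) x1=(-0.3507, -0.0433) x2=(-0.5552, 0.8539) x3=(-1.5685, 1.8530)
step 19: x0=(1.9332, 1.2023) x1=(-0.3376, -0.0563) x2=(-0.5514, 0.8469) x3=(-1.5848, 1.8673)
step 20: x0=(1.9575, 1.2227) x1=(-0.3244, -0.0701) x2=(-0.5475, 0.8403) x3=(-1.6015, 1.8821)
step 21: x0=(1.9819, 1.2432) x1=(-0.3111, -0.0845) x2=(-0.5438, 0.8339) x3=(-1.6187, 1.8972)
step 22: x0=(2.0065, 1.2637) x1=(-0.2977, -0.0996) x2=(-0.5400, 0.8279) x3=(-1.6362, 1.9127)

no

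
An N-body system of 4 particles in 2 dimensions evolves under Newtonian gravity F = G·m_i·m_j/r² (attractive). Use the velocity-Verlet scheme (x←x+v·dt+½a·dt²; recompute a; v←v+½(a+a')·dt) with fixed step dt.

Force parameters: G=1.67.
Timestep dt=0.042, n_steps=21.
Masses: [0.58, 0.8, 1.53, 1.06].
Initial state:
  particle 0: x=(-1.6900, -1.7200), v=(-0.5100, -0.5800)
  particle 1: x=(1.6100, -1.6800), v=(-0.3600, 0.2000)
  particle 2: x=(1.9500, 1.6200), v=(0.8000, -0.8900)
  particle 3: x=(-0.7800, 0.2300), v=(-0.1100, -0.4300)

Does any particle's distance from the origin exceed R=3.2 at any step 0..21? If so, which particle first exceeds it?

step 0: x0=(-1.6900, -1.7200) x1=(1.6100, -1.6800) x2=(1.9500, 1.6200) x3=(-0.7800, 0.2300)
step 1: x0=(-1.7111, -1.7440) x1=(1.5947, -1.6713) x2=(1.9834, 1.5824) x3=(-0.7844, 0.2118)
step 2: x0=(-1.7316, -1.7673) x1=(1.5790, -1.6620) x2=(2.0165, 1.5444) x3=(-0.7883, 0.1933)
step 3: x0=(-1.7514, -1.7898) x1=(1.5630, -1.6520) x2=(2.0491, 1.5060) x3=(-0.7918, 0.1746)
step 4: x0=(-1.7706, -1.8116) x1=(1.5465, -1.6414) x2=(2.0814, 1.4672) x3=(-0.7947, 0.1555)
step 5: x0=(-1.7891, -1.8327) x1=(1.5298, -1.6301) x2=(2.1134, 1.4280) x3=(-0.7973, 0.1362)
step 6: x0=(-1.8071, -1.8532) x1=(1.5126, -1.6182) x2=(2.1449, 1.3884) x3=(-0.7993, 0.1165)
step 7: x0=(-1.8244, -1.8729) x1=(1.4951, -1.6056) x2=(2.1761, 1.3483) x3=(-0.8009, 0.0966)
step 8: x0=(-1.8410, -1.8919) x1=(1.4773, -1.5923) x2=(2.2068, 1.3079) x3=(-0.8020, 0.0763)
step 9: x0=(-1.8570, -1.9103) x1=(1.4591, -1.5782) x2=(2.2372, 1.2671) x3=(-0.8026, 0.0557)
step 10: x0=(-1.8724, -1.9280) x1=(1.4406, -1.5635) x2=(2.2672, 1.2258) x3=(-0.8028, 0.0348)
step 11: x0=(-1.8871, -1.9450) x1=(1.4217, -1.5480) x2=(2.2968, 1.1841) x3=(-0.8025, 0.0136)
step 12: x0=(-1.9012, -1.9614) x1=(1.4025, -1.5318) x2=(2.3260, 1.1421) x3=(-0.8017, -0.0080)
step 13: x0=(-1.9146, -1.9770) x1=(1.3830, -1.5149) x2=(2.3548, 1.0996) x3=(-0.8004, -0.0299)
step 14: x0=(-1.9274, -1.9921) x1=(1.3632, -1.4971) x2=(2.3832, 1.0567) x3=(-0.7986, -0.0522)
step 15: x0=(-1.9396, -2.0064) x1=(1.3430, -1.4786) x2=(2.4111, 1.0134) x3=(-0.7964, -0.0748)
step 16: x0=(-1.9510, -2.0201) x1=(1.3225, -1.4592) x2=(2.4387, 0.9697) x3=(-0.7936, -0.0978)
step 17: x0=(-1.9618, -2.0331) x1=(1.3018, -1.4391) x2=(2.4657, 0.9255) x3=(-0.7903, -0.1211)
step 18: x0=(-1.9720, -2.0455) x1=(1.2807, -1.4181) x2=(2.4923, 0.8809) x3=(-0.7865, -0.1448)
step 19: x0=(-1.9815, -2.0573) x1=(1.2593, -1.3963) x2=(2.5185, 0.8360) x3=(-0.7822, -0.1690)
step 20: x0=(-1.9902, -2.0683) x1=(1.2377, -1.3736) x2=(2.5442, 0.7905) x3=(-0.7774, -0.1935)
step 21: x0=(-1.9984, -2.0787) x1=(1.2157, -1.3501) x2=(2.5693, 0.7447) x3=(-0.7720, -0.2184)

no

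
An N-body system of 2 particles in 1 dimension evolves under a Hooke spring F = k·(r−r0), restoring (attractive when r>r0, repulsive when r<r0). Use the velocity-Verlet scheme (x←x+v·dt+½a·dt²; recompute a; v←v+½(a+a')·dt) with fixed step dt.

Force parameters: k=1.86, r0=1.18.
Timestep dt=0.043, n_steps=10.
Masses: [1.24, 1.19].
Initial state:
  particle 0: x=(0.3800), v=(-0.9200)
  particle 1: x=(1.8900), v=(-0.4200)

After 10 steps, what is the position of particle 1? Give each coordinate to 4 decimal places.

step 0: x0=(0.3800) x1=(1.8900)
step 1: x0=(0.3409) x1=(1.8715)
step 2: x0=(0.3028) x1=(1.8519)
step 3: x0=(0.2657) x1=(1.8313)
step 4: x0=(0.2296) x1=(1.8096)
step 5: x0=(0.1947) x1=(1.7867)
step 6: x0=(0.1609) x1=(1.7626)
step 7: x0=(0.1283) x1=(1.7373)
step 8: x0=(0.0969) x1=(1.7108)
step 9: x0=(0.0666) x1=(1.6830)
step 10: x0=(0.0376) x1=(1.6539)

(1.6539)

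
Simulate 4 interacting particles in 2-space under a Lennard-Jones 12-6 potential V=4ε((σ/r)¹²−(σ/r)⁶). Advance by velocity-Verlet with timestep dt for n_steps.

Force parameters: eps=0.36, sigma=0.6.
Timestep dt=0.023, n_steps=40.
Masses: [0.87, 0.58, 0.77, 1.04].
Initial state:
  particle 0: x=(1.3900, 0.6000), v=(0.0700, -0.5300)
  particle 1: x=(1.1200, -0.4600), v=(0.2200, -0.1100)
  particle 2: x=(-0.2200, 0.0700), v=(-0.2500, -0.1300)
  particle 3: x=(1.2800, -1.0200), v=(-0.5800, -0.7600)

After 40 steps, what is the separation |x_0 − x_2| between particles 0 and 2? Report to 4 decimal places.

step 0: x0=(1.3900, 0.6000) x1=(1.1200, -0.4600) x2=(-0.2200, 0.0700) x3=(1.2800, -1.0200)
step 1: x0=(1.3916, 0.5877) x1=(1.1220, -0.4516) x2=(-0.2257, 0.0670) x3=(1.2684, -1.0435)
step 2: x0=(1.3931, 0.5753) x1=(1.1217, -0.4337) x2=(-0.2314, 0.0640) x3=(1.2580, -1.0722)
step 3: x0=(1.3946, 0.5628) x1=(1.1211, -0.4141) x2=(-0.2371, 0.0610) x3=(1.2479, -1.1017)
step 4: x0=(1.3961, 0.5500) x1=(1.1208, -0.3951) x2=(-0.2428, 0.0580) x3=(1.2376, -1.1307)
step 5: x0=(1.3974, 0.5370) x1=(1.1207, -0.3770) x2=(-0.2484, 0.0550) x3=(1.2273, -1.1589)
step 6: x0=(1.3987, 0.5237) x1=(1.1209, -0.3597) x2=(-0.2540, 0.0519) x3=(1.2168, -1.1865)
step 7: x0=(1.3999, 0.5100) x1=(1.1213, -0.3428) x2=(-0.2595, 0.0489) x3=(1.2063, -1.2136)
step 8: x0=(1.4009, 0.4959) x1=(1.1220, -0.3260) x2=(-0.2651, 0.0458) x3=(1.1957, -1.2402)
step 9: x0=(1.4017, 0.4814) x1=(1.1230, -0.3090) x2=(-0.2706, 0.0428) x3=(1.1851, -1.2666)
step 10: x0=(1.4024, 0.4662) x1=(1.1242, -0.2916) x2=(-0.2760, 0.0397) x3=(1.1745, -1.2926)
step 11: x0=(1.4028, 0.4504) x1=(1.1259, -0.2735) x2=(-0.2815, 0.0367) x3=(1.1639, -1.3185)
step 12: x0=(1.4028, 0.4338) x1=(1.1279, -0.2544) x2=(-0.2869, 0.0336) x3=(1.1532, -1.3443)
step 13: x0=(1.4026, 0.4163) x1=(1.1304, -0.2343) x2=(-0.2923, 0.0306) x3=(1.1426, -1.3699)
step 14: x0=(1.4021, 0.3982) x1=(1.1333, -0.2135) x2=(-0.2977, 0.0275) x3=(1.1320, -1.3955)
step 15: x0=(1.4016, 0.3803) x1=(1.1360, -0.1930) x2=(-0.3030, 0.0244) x3=(1.1214, -1.4209)
step 16: x0=(1.4024, 0.3650) x1=(1.1369, -0.1764) x2=(-0.3083, 0.0213) x3=(1.1107, -1.4464)
step 17: x0=(1.4066, 0.3568) x1=(1.1326, -0.1707) x2=(-0.3136, 0.0183) x3=(1.1001, -1.4718)
step 18: x0=(1.4157, 0.3579) x1=(1.1210, -0.1788) x2=(-0.3189, 0.0152) x3=(1.0895, -1.4971)
step 19: x0=(1.4275, 0.3641) x1=(1.1051, -0.1947) x2=(-0.3241, 0.0121) x3=(1.0788, -1.5225)
step 20: x0=(1.4402, 0.3716) x1=(1.0881, -0.2127) x2=(-0.3293, 0.0090) x3=(1.0682, -1.5478)
step 21: x0=(1.4526, 0.3789) x1=(1.0712, -0.2304) x2=(-0.3345, 0.0059) x3=(1.0576, -1.5730)
step 22: x0=(1.4647, 0.3855) x1=(1.0549, -0.2471) x2=(-0.3396, 0.0028) x3=(1.0469, -1.5983)
step 23: x0=(1.4763, 0.3914) x1=(1.0394, -0.2627) x2=(-0.3447, -0.0003) x3=(1.0363, -1.6235)
step 24: x0=(1.4874, 0.3967) x1=(1.0244, -0.2774) x2=(-0.3498, -0.0034) x3=(1.0257, -1.6486)
step 25: x0=(1.4981, 0.4013) x1=(1.0100, -0.2912) x2=(-0.3549, -0.0065) x3=(1.0150, -1.6738)
step 26: x0=(1.5085, 0.4055) x1=(0.9961, -0.3044) x2=(-0.3599, -0.0096) x3=(1.0044, -1.6989)
step 27: x0=(1.5187, 0.4093) x1=(0.9825, -0.3170) x2=(-0.3649, -0.0128) x3=(0.9938, -1.7241)
step 28: x0=(1.5285, 0.4127) x1=(0.9693, -0.3291) x2=(-0.3699, -0.0159) x3=(0.9831, -1.7492)
step 29: x0=(1.5382, 0.4158) x1=(0.9564, -0.3408) x2=(-0.3748, -0.0190) x3=(0.9725, -1.7742)
step 30: x0=(1.5476, 0.4188) x1=(0.9437, -0.3522) x2=(-0.3798, -0.0222) x3=(0.9619, -1.7993)
step 31: x0=(1.5569, 0.4215) x1=(0.9312, -0.3633) x2=(-0.3846, -0.0253) x3=(0.9512, -1.8243)
step 32: x0=(1.5661, 0.4240) x1=(0.9189, -0.3742) x2=(-0.3895, -0.0285) x3=(0.9406, -1.8494)
step 33: x0=(1.5751, 0.4264) x1=(0.9067, -0.3849) x2=(-0.3943, -0.0317) x3=(0.9300, -1.8744)
step 34: x0=(1.5841, 0.4287) x1=(0.8946, -0.3954) x2=(-0.3991, -0.0348) x3=(0.9193, -1.8994)
step 35: x0=(1.5929, 0.4309) x1=(0.8826, -0.4057) x2=(-0.4038, -0.0380) x3=(0.9087, -1.9244)
step 36: x0=(1.6017, 0.4329) x1=(0.8707, -0.4159) x2=(-0.4085, -0.0412) x3=(0.8981, -1.9494)
step 37: x0=(1.6104, 0.4349) x1=(0.8588, -0.4260) x2=(-0.4132, -0.0444) x3=(0.8874, -1.9743)
step 38: x0=(1.6190, 0.4368) x1=(0.8470, -0.4360) x2=(-0.4178, -0.0477) x3=(0.8768, -1.9993)
step 39: x0=(1.6276, 0.4387) x1=(0.8352, -0.4459) x2=(-0.4224, -0.0509) x3=(0.8662, -2.0242)
step 40: x0=(1.6362, 0.4405) x1=(0.8235, -0.4557) x2=(-0.4269, -0.0541) x3=(0.8555, -2.0492)

2.1215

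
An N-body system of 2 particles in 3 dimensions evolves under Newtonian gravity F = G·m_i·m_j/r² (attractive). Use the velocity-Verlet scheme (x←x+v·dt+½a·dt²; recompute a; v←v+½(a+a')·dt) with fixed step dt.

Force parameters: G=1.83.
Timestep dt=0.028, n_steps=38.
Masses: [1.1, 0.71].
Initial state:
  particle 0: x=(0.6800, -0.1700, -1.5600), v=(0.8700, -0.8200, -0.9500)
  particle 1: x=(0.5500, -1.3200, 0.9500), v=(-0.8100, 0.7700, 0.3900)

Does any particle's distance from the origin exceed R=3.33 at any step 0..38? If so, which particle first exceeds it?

no

step 0: x0=(0.6800, -0.1700, -1.5600) x1=(0.5500, -1.3200, 0.9500)
step 1: x0=(0.7044, -0.1930, -1.5865) x1=(0.5273, -1.2984, 0.9608)
step 2: x0=(0.7287, -0.2160, -1.6130) x1=(0.5047, -1.2767, 0.9715)
step 3: x0=(0.7530, -0.2391, -1.6393) x1=(0.4820, -1.2550, 0.9819)
step 4: x0=(0.7774, -0.2623, -1.6654) x1=(0.4594, -1.2331, 0.9922)
step 5: x0=(0.8017, -0.2854, -1.6915) x1=(0.4368, -1.2112, 1.0023)
step 6: x0=(0.8260, -0.3086, -1.7175) x1=(0.4142, -1.1893, 1.0122)
step 7: x0=(0.8503, -0.3319, -1.7433) x1=(0.3916, -1.1672, 1.0219)
step 8: x0=(0.8745, -0.3552, -1.7690) x1=(0.3691, -1.1452, 1.0315)
step 9: x0=(0.8988, -0.3785, -1.7946) x1=(0.3466, -1.1231, 1.0409)
step 10: x0=(0.9230, -0.4019, -1.8201) x1=(0.3242, -1.1009, 1.0501)
step 11: x0=(0.9472, -0.4252, -1.8455) x1=(0.3017, -1.0787, 1.0591)
step 12: x0=(0.9713, -0.4486, -1.8708) x1=(0.2793, -1.0565, 1.0680)
step 13: x0=(0.9955, -0.4721, -1.8960) x1=(0.2570, -1.0342, 1.0768)
step 14: x0=(1.0196, -0.4955, -1.9211) x1=(0.2347, -1.0119, 1.0853)
step 15: x0=(1.0437, -0.5189, -1.9461) x1=(0.2124, -0.9896, 1.0938)
step 16: x0=(1.0678, -0.5424, -1.9710) x1=(0.1902, -0.9672, 1.1020)
step 17: x0=(1.0918, -0.5659, -1.9958) x1=(0.1680, -0.9448, 1.1102)
step 18: x0=(1.1159, -0.5894, -2.0205) x1=(0.1458, -0.9225, 1.1182)
step 19: x0=(1.1398, -0.6129, -2.0451) x1=(0.1237, -0.9001, 1.1260)
step 20: x0=(1.1638, -0.6364, -2.0696) x1=(0.1016, -0.8776, 1.1337)
step 21: x0=(1.1877, -0.6599, -2.0941) x1=(0.0796, -0.8552, 1.1413)
step 22: x0=(1.2117, -0.6834, -2.1184) x1=(0.0576, -0.8328, 1.1488)
step 23: x0=(1.2355, -0.7070, -2.1427) x1=(0.0357, -0.8103, 1.1561)
step 24: x0=(1.2594, -0.7305, -2.1669) x1=(0.0138, -0.7879, 1.1633)
step 25: x0=(1.2832, -0.7540, -2.1911) x1=(-0.0080, -0.7655, 1.1704)
step 26: x0=(1.3070, -0.7776, -2.2151) x1=(-0.0298, -0.7430, 1.1774)
step 27: x0=(1.3308, -0.8011, -2.2391) x1=(-0.0516, -0.7206, 1.1843)
step 28: x0=(1.3545, -0.8246, -2.2630) x1=(-0.0733, -0.6981, 1.1911)
step 29: x0=(1.3782, -0.8481, -2.2869) x1=(-0.0950, -0.6757, 1.1977)
step 30: x0=(1.4019, -0.8717, -2.3107) x1=(-0.1166, -0.6533, 1.2043)
step 31: x0=(1.4256, -0.8952, -2.3344) x1=(-0.1382, -0.6308, 1.2108)
step 32: x0=(1.4492, -0.9187, -2.3581) x1=(-0.1598, -0.6084, 1.2171)
step 33: x0=(1.4728, -0.9422, -2.3817) x1=(-0.1813, -0.5860, 1.2234)
step 34: x0=(1.4964, -0.9657, -2.4052) x1=(-0.2027, -0.5636, 1.2296)
step 35: x0=(1.5199, -0.9892, -2.4287) x1=(-0.2241, -0.5412, 1.2357)
step 36: x0=(1.5434, -1.0127, -2.4521) x1=(-0.2455, -0.5189, 1.2417)
step 37: x0=(1.5669, -1.0362, -2.4755) x1=(-0.2669, -0.4965, 1.2476)
step 38: x0=(1.5904, -1.0596, -2.4988) x1=(-0.2882, -0.4741, 1.2535)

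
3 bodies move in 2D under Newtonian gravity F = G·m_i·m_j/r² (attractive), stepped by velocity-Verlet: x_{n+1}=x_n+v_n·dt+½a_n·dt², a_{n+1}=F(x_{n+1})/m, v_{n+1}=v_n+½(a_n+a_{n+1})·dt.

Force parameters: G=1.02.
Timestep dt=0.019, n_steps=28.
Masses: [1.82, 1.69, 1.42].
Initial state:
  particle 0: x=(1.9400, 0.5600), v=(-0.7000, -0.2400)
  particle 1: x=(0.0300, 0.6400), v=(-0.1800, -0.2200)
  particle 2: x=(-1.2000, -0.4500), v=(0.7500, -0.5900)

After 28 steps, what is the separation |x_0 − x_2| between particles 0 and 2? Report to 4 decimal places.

2.4413

step 0: x0=(1.9400, 0.5600) x1=(0.0300, 0.6400) x2=(-1.2000, -0.4500)
step 1: x0=(1.9266, 0.5554) x1=(0.0266, 0.6358) x2=(-1.1856, -0.4611)
step 2: x0=(1.9130, 0.5509) x1=(0.0232, 0.6314) x2=(-1.1710, -0.4721)
step 3: x0=(1.8991, 0.5463) x1=(0.0199, 0.6268) x2=(-1.1562, -0.4828)
step 4: x0=(1.8850, 0.5417) x1=(0.0166, 0.6222) x2=(-1.1411, -0.4934)
step 5: x0=(1.8708, 0.5371) x1=(0.0134, 0.6173) x2=(-1.1258, -0.5038)
step 6: x0=(1.8562, 0.5325) x1=(0.0102, 0.6124) x2=(-1.1103, -0.5140)
step 7: x0=(1.8415, 0.5279) x1=(0.0071, 0.6072) x2=(-1.0945, -0.5240)
step 8: x0=(1.8265, 0.5232) x1=(0.0040, 0.6019) x2=(-1.0785, -0.5338)
step 9: x0=(1.8112, 0.5186) x1=(0.0010, 0.5965) x2=(-1.0623, -0.5434)
step 10: x0=(1.7958, 0.5140) x1=(-0.0020, 0.5909) x2=(-1.0458, -0.5528)
step 11: x0=(1.7801, 0.5093) x1=(-0.0049, 0.5851) x2=(-1.0290, -0.5620)
step 12: x0=(1.7641, 0.5046) x1=(-0.0077, 0.5791) x2=(-1.0120, -0.5709)
step 13: x0=(1.7479, 0.4999) x1=(-0.0105, 0.5730) x2=(-0.9948, -0.5797)
step 14: x0=(1.7314, 0.4952) x1=(-0.0132, 0.5667) x2=(-0.9773, -0.5881)
step 15: x0=(1.7147, 0.4905) x1=(-0.0159, 0.5602) x2=(-0.9596, -0.5964)
step 16: x0=(1.6977, 0.4858) x1=(-0.0184, 0.5535) x2=(-0.9416, -0.6044)
step 17: x0=(1.6804, 0.4811) x1=(-0.0209, 0.5466) x2=(-0.9234, -0.6121)
step 18: x0=(1.6628, 0.4763) x1=(-0.0233, 0.5395) x2=(-0.9049, -0.6196)
step 19: x0=(1.6450, 0.4715) x1=(-0.0256, 0.5322) x2=(-0.8862, -0.6268)
step 20: x0=(1.6269, 0.4667) x1=(-0.0279, 0.5247) x2=(-0.8672, -0.6338)
step 21: x0=(1.6085, 0.4619) x1=(-0.0300, 0.5169) x2=(-0.8479, -0.6404)
step 22: x0=(1.5898, 0.4571) x1=(-0.0320, 0.5090) x2=(-0.8284, -0.6468)
step 23: x0=(1.5708, 0.4522) x1=(-0.0340, 0.5008) x2=(-0.8086, -0.6528)
step 24: x0=(1.5515, 0.4473) x1=(-0.0358, 0.4924) x2=(-0.7885, -0.6586)
step 25: x0=(1.5318, 0.4424) x1=(-0.0375, 0.4838) x2=(-0.7682, -0.6640)
step 26: x0=(1.5119, 0.4374) x1=(-0.0391, 0.4749) x2=(-0.7476, -0.6692)
step 27: x0=(1.4916, 0.4325) x1=(-0.0405, 0.4657) x2=(-0.7267, -0.6739)
step 28: x0=(1.4710, 0.4275) x1=(-0.0419, 0.4563) x2=(-0.7056, -0.6784)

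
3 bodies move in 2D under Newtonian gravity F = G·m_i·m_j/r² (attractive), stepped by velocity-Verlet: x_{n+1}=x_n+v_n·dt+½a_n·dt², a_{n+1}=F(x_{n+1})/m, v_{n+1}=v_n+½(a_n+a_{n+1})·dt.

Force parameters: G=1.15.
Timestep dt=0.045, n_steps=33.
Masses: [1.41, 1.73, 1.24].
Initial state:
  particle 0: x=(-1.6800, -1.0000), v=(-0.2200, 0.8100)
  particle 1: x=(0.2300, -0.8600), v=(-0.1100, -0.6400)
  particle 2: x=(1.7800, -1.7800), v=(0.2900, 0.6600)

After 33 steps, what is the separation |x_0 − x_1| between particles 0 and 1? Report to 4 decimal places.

step 0: x0=(-1.6800, -1.0000) x1=(0.2300, -0.8600) x2=(1.7800, -1.7800)
step 1: x0=(-1.6892, -0.9635) x1=(0.2250, -0.8891) x2=(1.7924, -1.7500)
step 2: x0=(-1.6972, -0.9271) x1=(0.2199, -0.9186) x2=(1.8034, -1.7192)
step 3: x0=(-1.7038, -0.8907) x1=(0.2147, -0.9485) x2=(1.8131, -1.6879)
step 4: x0=(-1.7091, -0.8543) x1=(0.2094, -0.9788) x2=(1.8213, -1.6560)
step 5: x0=(-1.7131, -0.8181) x1=(0.2042, -1.0095) x2=(1.8280, -1.6235)
step 6: x0=(-1.7158, -0.7821) x1=(0.1989, -1.0403) x2=(1.8333, -1.5904)
step 7: x0=(-1.7172, -0.7462) x1=(0.1938, -1.0714) x2=(1.8370, -1.5569)
step 8: x0=(-1.7173, -0.7106) x1=(0.1887, -1.1026) x2=(1.8392, -1.5229)
step 9: x0=(-1.7162, -0.6752) x1=(0.1837, -1.1339) x2=(1.8398, -1.4886)
step 10: x0=(-1.7139, -0.6401) x1=(0.1788, -1.1651) x2=(1.8388, -1.4538)
step 11: x0=(-1.7103, -0.6054) x1=(0.1742, -1.1964) x2=(1.8362, -1.4188)
step 12: x0=(-1.7056, -0.5710) x1=(0.1697, -1.2275) x2=(1.8318, -1.3836)
step 13: x0=(-1.6996, -0.5370) x1=(0.1655, -1.2584) x2=(1.8258, -1.3481)
step 14: x0=(-1.6926, -0.5034) x1=(0.1616, -1.2891) x2=(1.8181, -1.3125)
step 15: x0=(-1.6843, -0.4702) x1=(0.1580, -1.3195) x2=(1.8087, -1.2769)
step 16: x0=(-1.6750, -0.4375) x1=(0.1547, -1.3495) x2=(1.7976, -1.2412)
step 17: x0=(-1.6646, -0.4053) x1=(0.1518, -1.3791) x2=(1.7847, -1.2056)
step 18: x0=(-1.6531, -0.3736) x1=(0.1492, -1.4082) x2=(1.7701, -1.1700)
step 19: x0=(-1.6406, -0.3424) x1=(0.1471, -1.4368) x2=(1.7537, -1.1346)
step 20: x0=(-1.6271, -0.3118) x1=(0.1454, -1.4648) x2=(1.7356, -1.0995)
step 21: x0=(-1.6126, -0.2816) x1=(0.1441, -1.4922) x2=(1.7158, -1.0646)
step 22: x0=(-1.5971, -0.2521) x1=(0.1433, -1.5188) x2=(1.6942, -1.0300)
step 23: x0=(-1.5807, -0.2231) x1=(0.1430, -1.5448) x2=(1.6709, -0.9958)
step 24: x0=(-1.5633, -0.1947) x1=(0.1431, -1.5699) x2=(1.6458, -0.9621)
step 25: x0=(-1.5450, -0.1669) x1=(0.1437, -1.5942) x2=(1.6191, -0.9289)
step 26: x0=(-1.5259, -0.1397) x1=(0.1448, -1.6176) x2=(1.5906, -0.8963)
step 27: x0=(-1.5058, -0.1130) x1=(0.1464, -1.6400) x2=(1.5605, -0.8642)
step 28: x0=(-1.4849, -0.0870) x1=(0.1486, -1.6615) x2=(1.5286, -0.8328)
step 29: x0=(-1.4632, -0.0616) x1=(0.1512, -1.6820) x2=(1.4952, -0.8022)
step 30: x0=(-1.4406, -0.0368) x1=(0.1542, -1.7014) x2=(1.4600, -0.7723)
step 31: x0=(-1.4171, -0.0127) x1=(0.1578, -1.7197) x2=(1.4232, -0.7432)
step 32: x0=(-1.3928, 0.0108) x1=(0.1619, -1.7369) x2=(1.3848, -0.7150)
step 33: x0=(-1.3677, 0.0337) x1=(0.1664, -1.7529) x2=(1.3448, -0.6878)

2.3549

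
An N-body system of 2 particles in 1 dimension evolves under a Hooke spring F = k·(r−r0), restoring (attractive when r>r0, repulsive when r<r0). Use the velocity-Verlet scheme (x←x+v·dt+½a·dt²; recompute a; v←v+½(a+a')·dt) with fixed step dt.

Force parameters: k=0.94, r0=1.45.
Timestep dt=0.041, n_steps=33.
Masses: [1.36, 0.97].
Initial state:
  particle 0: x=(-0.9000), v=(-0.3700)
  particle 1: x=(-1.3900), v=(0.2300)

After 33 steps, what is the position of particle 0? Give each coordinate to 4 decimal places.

(-0.7853)

step 0: x0=(-0.9000) x1=(-1.3900)
step 1: x0=(-0.9146) x1=(-1.3814)
step 2: x0=(-0.9281) x1=(-1.3743)
step 3: x0=(-0.9404) x1=(-1.3689)
step 4: x0=(-0.9515) x1=(-1.3651)
step 5: x0=(-0.9614) x1=(-1.3631)
step 6: x0=(-0.9701) x1=(-1.3627)
step 7: x0=(-0.9776) x1=(-1.3641)
step 8: x0=(-0.9838) x1=(-1.3672)
step 9: x0=(-0.9888) x1=(-1.3721)
step 10: x0=(-0.9925) x1=(-1.3786)
step 11: x0=(-0.9951) x1=(-1.3869)
step 12: x0=(-0.9964) x1=(-1.3970)
step 13: x0=(-0.9964) x1=(-1.4087)
step 14: x0=(-0.9953) x1=(-1.4222)
step 15: x0=(-0.9930) x1=(-1.4373)
step 16: x0=(-0.9895) x1=(-1.4540)
step 17: x0=(-0.9848) x1=(-1.4723)
step 18: x0=(-0.9791) x1=(-1.4923)
step 19: x0=(-0.9722) x1=(-1.5137)
step 20: x0=(-0.9643) x1=(-1.5366)
step 21: x0=(-0.9554) x1=(-1.5610)
step 22: x0=(-0.9455) x1=(-1.5867)
step 23: x0=(-0.9346) x1=(-1.6137)
step 24: x0=(-0.9229) x1=(-1.6420)
step 25: x0=(-0.9103) x1=(-1.6715)
step 26: x0=(-0.8969) x1=(-1.7021)
step 27: x0=(-0.8828) x1=(-1.7338)
step 28: x0=(-0.8679) x1=(-1.7664)
step 29: x0=(-0.8525) x1=(-1.8000)
step 30: x0=(-0.8364) x1=(-1.8343)
step 31: x0=(-0.8198) x1=(-1.8694)
step 32: x0=(-0.8028) x1=(-1.9052)
step 33: x0=(-0.7853) x1=(-1.9415)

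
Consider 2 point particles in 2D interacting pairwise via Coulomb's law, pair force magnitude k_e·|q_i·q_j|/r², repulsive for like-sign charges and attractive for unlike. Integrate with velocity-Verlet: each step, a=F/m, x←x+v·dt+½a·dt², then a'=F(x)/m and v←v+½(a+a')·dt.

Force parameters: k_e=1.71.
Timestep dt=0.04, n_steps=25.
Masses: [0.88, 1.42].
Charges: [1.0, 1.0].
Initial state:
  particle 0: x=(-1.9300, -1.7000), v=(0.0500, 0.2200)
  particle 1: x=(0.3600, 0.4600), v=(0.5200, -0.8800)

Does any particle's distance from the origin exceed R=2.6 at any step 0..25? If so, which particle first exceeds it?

no

step 0: x0=(-1.9300, -1.7000) x1=(0.3600, 0.4600)
step 1: x0=(-1.9281, -1.6913) x1=(0.3809, 0.4249)
step 2: x0=(-1.9265, -1.6828) x1=(0.4019, 0.3899)
step 3: x0=(-1.9250, -1.6746) x1=(0.4230, 0.3550)
step 4: x0=(-1.9239, -1.6665) x1=(0.4444, 0.3203)
step 5: x0=(-1.9230, -1.6587) x1=(0.4658, 0.2857)
step 6: x0=(-1.9223, -1.6510) x1=(0.4875, 0.2512)
step 7: x0=(-1.9219, -1.6436) x1=(0.5092, 0.2168)
step 8: x0=(-1.9217, -1.6364) x1=(0.5312, 0.1826)
step 9: x0=(-1.9219, -1.6293) x1=(0.5533, 0.1485)
step 10: x0=(-1.9223, -1.6225) x1=(0.5756, 0.1145)
step 11: x0=(-1.9229, -1.6158) x1=(0.5981, 0.0806)
step 12: x0=(-1.9239, -1.6094) x1=(0.6207, 0.0469)
step 13: x0=(-1.9251, -1.6031) x1=(0.6435, 0.0132)
step 14: x0=(-1.9266, -1.5970) x1=(0.6665, -0.0203)
step 15: x0=(-1.9285, -1.5911) x1=(0.6896, -0.0537)
step 16: x0=(-1.9306, -1.5853) x1=(0.7130, -0.0870)
step 17: x0=(-1.9329, -1.5798) x1=(0.7365, -0.1202)
step 18: x0=(-1.9356, -1.5743) x1=(0.7602, -0.1533)
step 19: x0=(-1.9386, -1.5691) x1=(0.7841, -0.1863)
step 20: x0=(-1.9419, -1.5640) x1=(0.8082, -0.2192)
step 21: x0=(-1.9455, -1.5590) x1=(0.8324, -0.2521)
step 22: x0=(-1.9493, -1.5542) x1=(0.8569, -0.2848)
step 23: x0=(-1.9535, -1.5495) x1=(0.8815, -0.3175)
step 24: x0=(-1.9580, -1.5449) x1=(0.9063, -0.3500)
step 25: x0=(-1.9628, -1.5405) x1=(0.9313, -0.3825)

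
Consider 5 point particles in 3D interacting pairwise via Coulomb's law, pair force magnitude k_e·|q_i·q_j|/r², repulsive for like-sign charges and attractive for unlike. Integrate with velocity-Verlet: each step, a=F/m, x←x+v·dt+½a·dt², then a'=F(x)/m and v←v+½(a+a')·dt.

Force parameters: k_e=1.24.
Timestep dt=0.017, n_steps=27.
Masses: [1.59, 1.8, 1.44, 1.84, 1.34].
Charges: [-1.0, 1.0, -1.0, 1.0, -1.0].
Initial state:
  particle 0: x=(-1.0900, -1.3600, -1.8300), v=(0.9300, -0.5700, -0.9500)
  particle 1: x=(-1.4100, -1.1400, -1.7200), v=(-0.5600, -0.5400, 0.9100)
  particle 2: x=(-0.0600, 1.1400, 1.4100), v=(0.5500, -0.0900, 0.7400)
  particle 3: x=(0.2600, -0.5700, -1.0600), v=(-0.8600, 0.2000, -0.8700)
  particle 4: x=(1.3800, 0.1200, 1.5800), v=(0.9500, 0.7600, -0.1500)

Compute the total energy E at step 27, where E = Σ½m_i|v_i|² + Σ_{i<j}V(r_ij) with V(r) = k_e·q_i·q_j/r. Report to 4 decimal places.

step 0: x0=(-1.0900, -1.3600, -1.8300) x1=(-1.4100, -1.1400, -1.7200) x2=(-0.0600, 1.1400, 1.4100) x3=(0.2600, -0.5700, -1.0600) x4=(1.3800, 0.1200, 1.5800)
step 1: x0=(-1.0747, -1.3693, -1.8460) x1=(-1.4191, -1.1495, -1.7047) x2=(-0.0507, 1.1385, 1.4226) x3=(0.2454, -0.5666, -1.0748) x4=(1.3962, 0.1329, 1.5774)
step 2: x0=(-1.0603, -1.3780, -1.8615) x1=(-1.4273, -1.1596, -1.6897) x2=(-0.0414, 1.1370, 1.4351) x3=(0.2308, -0.5632, -1.0895) x4=(1.4124, 0.1457, 1.5749)
step 3: x0=(-1.0468, -1.3861, -1.8766) x1=(-1.4348, -1.1701, -1.6752) x2=(-0.0322, 1.1355, 1.4476) x3=(0.2162, -0.5598, -1.1042) x4=(1.4287, 0.1585, 1.5723)
step 4: x0=(-1.0339, -1.3938, -1.8914) x1=(-1.4418, -1.1810, -1.6609) x2=(-0.0231, 1.1341, 1.4601) x3=(0.2016, -0.5564, -1.1190) x4=(1.4451, 0.1712, 1.5696)
step 5: x0=(-1.0217, -1.4011, -1.9057) x1=(-1.4481, -1.1922, -1.6470) x2=(-0.0141, 1.1327, 1.4725) x3=(0.1870, -0.5530, -1.1336) x4=(1.4615, 0.1839, 1.5670)
step 6: x0=(-1.0100, -1.4081, -1.9196) x1=(-1.4540, -1.2037, -1.6334) x2=(-0.0051, 1.1314, 1.4850) x3=(0.1724, -0.5495, -1.1483) x4=(1.4779, 0.1965, 1.5644)
step 7: x0=(-0.9988, -1.4148, -1.9332) x1=(-1.4594, -1.2155, -1.6201) x2=(0.0038, 1.1300, 1.4974) x3=(0.1578, -0.5461, -1.1629) x4=(1.4945, 0.2091, 1.5617)
step 8: x0=(-0.9880, -1.4212, -1.9464) x1=(-1.4644, -1.2274, -1.6072) x2=(0.0127, 1.1287, 1.5097) x3=(0.1433, -0.5427, -1.1776) x4=(1.5111, 0.2216, 1.5590)
step 9: x0=(-0.9777, -1.4274, -1.9592) x1=(-1.4691, -1.2395, -1.5945) x2=(0.0215, 1.1274, 1.5221) x3=(0.1287, -0.5393, -1.1922) x4=(1.5277, 0.2341, 1.5563)
step 10: x0=(-0.9678, -1.4334, -1.9717) x1=(-1.4734, -1.2518, -1.5821) x2=(0.0302, 1.1262, 1.5344) x3=(0.1142, -0.5359, -1.2068) x4=(1.5444, 0.2465, 1.5535)
step 11: x0=(-0.9581, -1.4393, -1.9839) x1=(-1.4775, -1.2642, -1.5699) x2=(0.0388, 1.1250, 1.5467) x3=(0.0996, -0.5325, -1.2214) x4=(1.5612, 0.2589, 1.5508)
step 12: x0=(-0.9488, -1.4450, -1.9957) x1=(-1.4812, -1.2768, -1.5581) x2=(0.0474, 1.1238, 1.5590) x3=(0.0851, -0.5291, -1.2360) x4=(1.5781, 0.2712, 1.5480)
step 13: x0=(-0.9398, -1.4505, -2.0073) x1=(-1.4847, -1.2894, -1.5464) x2=(0.0559, 1.1226, 1.5713) x3=(0.0706, -0.5257, -1.2506) x4=(1.5950, 0.2835, 1.5452)
step 14: x0=(-0.9311, -1.4559, -2.0186) x1=(-1.4880, -1.3022, -1.5350) x2=(0.0643, 1.1214, 1.5835) x3=(0.0561, -0.5223, -1.2652) x4=(1.6119, 0.2957, 1.5424)
step 15: x0=(-0.9225, -1.4611, -2.0296) x1=(-1.4911, -1.3150, -1.5238) x2=(0.0726, 1.1203, 1.5957) x3=(0.0416, -0.5189, -1.2797) x4=(1.6290, 0.3079, 1.5395)
step 16: x0=(-0.9142, -1.4663, -2.0403) x1=(-1.4940, -1.3279, -1.5128) x2=(0.0809, 1.1192, 1.6079) x3=(0.0272, -0.5156, -1.2943) x4=(1.6461, 0.3200, 1.5367)
step 17: x0=(-0.9062, -1.4713, -2.0507) x1=(-1.4967, -1.3409, -1.5020) x2=(0.0891, 1.1181, 1.6201) x3=(0.0127, -0.5122, -1.3089) x4=(1.6632, 0.3321, 1.5338)
step 18: x0=(-0.8983, -1.4763, -2.0609) x1=(-1.4992, -1.3540, -1.4914) x2=(0.0972, 1.1171, 1.6323) x3=(-0.0017, -0.5088, -1.3235) x4=(1.6804, 0.3441, 1.5309)
step 19: x0=(-0.8905, -1.4811, -2.0708) x1=(-1.5016, -1.3671, -1.4810) x2=(0.1053, 1.1161, 1.6445) x3=(-0.0162, -0.5055, -1.3381) x4=(1.6977, 0.3561, 1.5280)
step 20: x0=(-0.8830, -1.4858, -2.0805) x1=(-1.5038, -1.3803, -1.4708) x2=(0.1132, 1.1151, 1.6566) x3=(-0.0306, -0.5022, -1.3527) x4=(1.7151, 0.3681, 1.5250)
step 21: x0=(-0.8756, -1.4905, -2.0900) x1=(-1.5059, -1.3936, -1.4608) x2=(0.1211, 1.1141, 1.6687) x3=(-0.0450, -0.4988, -1.3673) x4=(1.7325, 0.3800, 1.5220)
step 22: x0=(-0.8684, -1.4950, -2.0992) x1=(-1.5078, -1.4069, -1.4509) x2=(0.1290, 1.1131, 1.6809) x3=(-0.0593, -0.4955, -1.3819) x4=(1.7500, 0.3919, 1.5190)
step 23: x0=(-0.8613, -1.4995, -2.1082) x1=(-1.5097, -1.4202, -1.4412) x2=(0.1367, 1.1122, 1.6930) x3=(-0.0737, -0.4922, -1.3966) x4=(1.7675, 0.4037, 1.5160)
step 24: x0=(-0.8543, -1.5039, -2.1170) x1=(-1.5114, -1.4336, -1.4316) x2=(0.1444, 1.1113, 1.7051) x3=(-0.0880, -0.4890, -1.4112) x4=(1.7851, 0.4155, 1.5129)
step 25: x0=(-0.8474, -1.5081, -2.1255) x1=(-1.5130, -1.4471, -1.4222) x2=(0.1520, 1.1104, 1.7171) x3=(-0.1024, -0.4857, -1.4259) x4=(1.8028, 0.4272, 1.5099)
step 26: x0=(-0.8407, -1.5124, -2.1339) x1=(-1.5146, -1.4606, -1.4129) x2=(0.1595, 1.1095, 1.7292) x3=(-0.1167, -0.4824, -1.4406) x4=(1.8205, 0.4390, 1.5068)
step 27: x0=(-0.8341, -1.5165, -2.1420) x1=(-1.5160, -1.4741, -1.4037) x2=(0.1669, 1.1086, 1.7413) x3=(-0.1310, -0.4792, -1.4553) x4=(1.8383, 0.4506, 1.5036)
step 0 velocities: v0=(0.9300, -0.5700, -0.9500) v1=(-0.5600, -0.5400, 0.9100) v2=(0.5500, -0.0900, 0.7400) v3=(-0.8600, 0.2000, -0.8700) v4=(0.9500, 0.7600, -0.1500)
step 0: KE=5.9916, PE=-3.2629, E=2.7287
step 27 velocities: v0=(0.3866, -0.2407, -0.4730) v1=(-0.0818, -0.7969, 0.5347) v2=(0.4359, -0.0502, 0.7097) v3=(-0.8406, 0.1892, -0.8662) v4=(1.0485, 0.6863, -0.1846)
step 27: KE=4.1272, PE=-1.4006, E=2.7266

2.7266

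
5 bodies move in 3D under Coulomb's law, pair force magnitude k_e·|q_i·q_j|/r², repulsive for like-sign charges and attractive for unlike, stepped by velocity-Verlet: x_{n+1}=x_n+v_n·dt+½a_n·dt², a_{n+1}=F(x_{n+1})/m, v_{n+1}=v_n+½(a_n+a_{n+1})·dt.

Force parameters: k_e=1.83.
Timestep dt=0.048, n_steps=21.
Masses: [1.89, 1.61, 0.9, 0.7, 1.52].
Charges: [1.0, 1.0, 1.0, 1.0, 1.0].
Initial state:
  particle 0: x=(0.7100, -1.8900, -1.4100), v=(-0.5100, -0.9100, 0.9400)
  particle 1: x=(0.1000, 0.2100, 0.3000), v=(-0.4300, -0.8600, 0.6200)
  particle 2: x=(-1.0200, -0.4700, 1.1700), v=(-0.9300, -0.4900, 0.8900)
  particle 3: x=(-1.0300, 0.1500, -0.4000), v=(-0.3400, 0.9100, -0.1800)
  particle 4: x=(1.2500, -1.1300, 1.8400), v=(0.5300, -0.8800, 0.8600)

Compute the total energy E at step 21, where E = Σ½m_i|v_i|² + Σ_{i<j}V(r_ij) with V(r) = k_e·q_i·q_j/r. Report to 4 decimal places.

13.5303

step 0: x0=(0.7100, -1.8900, -1.4100) x1=(0.1000, 0.2100, 0.3000) x2=(-1.0200, -0.4700, 1.1700) x3=(-1.0300, 0.1500, -0.4000) x4=(1.2500, -1.1300, 1.8400)
step 1: x0=(0.6857, -1.9339, -1.3652) x1=(0.0802, 0.1692, 0.3298) x2=(-1.0658, -0.4940, 1.2141) x3=(-1.0482, 0.1943, -0.4106) x4=(1.2759, -1.1725, 1.8817)
step 2: x0=(0.6616, -1.9784, -1.3210) x1=(0.0621, 0.1294, 0.3597) x2=(-1.1138, -0.5191, 1.2606) x3=(-1.0698, 0.2402, -0.4248) x4=(1.3026, -1.2154, 1.9242)
step 3: x0=(0.6378, -2.0235, -1.2773) x1=(0.0454, 0.0904, 0.3898) x2=(-1.1639, -0.5450, 1.3096) x3=(-1.0947, 0.2878, -0.4425) x4=(1.3301, -1.2586, 1.9675)
step 4: x0=(0.6143, -2.0690, -1.2342) x1=(0.0303, 0.0521, 0.4200) x2=(-1.2162, -0.5719, 1.3607) x3=(-1.1226, 0.3371, -0.4635) x4=(1.3584, -1.3023, 2.0116)
step 5: x0=(0.5911, -2.1151, -1.1917) x1=(0.0164, 0.0144, 0.4503) x2=(-1.2706, -0.5995, 1.4139) x3=(-1.1531, 0.3883, -0.4875) x4=(1.3875, -1.3464, 2.0563)
step 6: x0=(0.5680, -2.1617, -1.1497) x1=(0.0038, -0.0228, 0.4808) x2=(-1.3269, -0.6278, 1.4691) x3=(-1.1861, 0.4413, -0.5143) x4=(1.4172, -1.3908, 2.1018)
step 7: x0=(0.5452, -2.2089, -1.1083) x1=(-0.0078, -0.0595, 0.5113) x2=(-1.3852, -0.6568, 1.5260) x3=(-1.2213, 0.4962, -0.5436) x4=(1.4477, -1.4355, 2.1479)
step 8: x0=(0.5226, -2.2565, -1.0673) x1=(-0.0185, -0.0957, 0.5419) x2=(-1.4452, -0.6864, 1.5846) x3=(-1.2583, 0.5529, -0.5753) x4=(1.4789, -1.4806, 2.1947)
step 9: x0=(0.5003, -2.3047, -1.0268) x1=(-0.0282, -0.1315, 0.5725) x2=(-1.5070, -0.7165, 1.6448) x3=(-1.2971, 0.6114, -0.6091) x4=(1.5107, -1.5259, 2.2420)
step 10: x0=(0.4781, -2.3534, -0.9869) x1=(-0.0372, -0.1669, 0.6032) x2=(-1.5705, -0.7471, 1.7064) x3=(-1.3374, 0.6715, -0.6449) x4=(1.5432, -1.5716, 2.2900)
step 11: x0=(0.4560, -2.4025, -0.9473) x1=(-0.0456, -0.2020, 0.6339) x2=(-1.6355, -0.7780, 1.7694) x3=(-1.3790, 0.7333, -0.6824) x4=(1.5763, -1.6175, 2.3386)
step 12: x0=(0.4342, -2.4522, -0.9083) x1=(-0.0533, -0.2366, 0.6647) x2=(-1.7021, -0.8094, 1.8337) x3=(-1.4218, 0.7965, -0.7215) x4=(1.6099, -1.6637, 2.3876)
step 13: x0=(0.4125, -2.5023, -0.8697) x1=(-0.0605, -0.2710, 0.6954) x2=(-1.7701, -0.8411, 1.8992) x3=(-1.4657, 0.8612, -0.7621) x4=(1.6442, -1.7101, 2.4372)
step 14: x0=(0.3910, -2.5529, -0.8315) x1=(-0.0672, -0.3049, 0.7261) x2=(-1.8394, -0.8730, 1.9657) x3=(-1.5106, 0.9271, -0.8040) x4=(1.6790, -1.7568, 2.4874)
step 15: x0=(0.3696, -2.6040, -0.7937) x1=(-0.0735, -0.3385, 0.7567) x2=(-1.9100, -0.9053, 2.0333) x3=(-1.5563, 0.9944, -0.8471) x4=(1.7143, -1.8037, 2.5380)
step 16: x0=(0.3483, -2.6555, -0.7563) x1=(-0.0794, -0.3718, 0.7874) x2=(-1.9819, -0.9377, 2.1019) x3=(-1.6028, 1.0628, -0.8913) x4=(1.7501, -1.8508, 2.5890)
step 17: x0=(0.3271, -2.7074, -0.7194) x1=(-0.0849, -0.4047, 0.8180) x2=(-2.0549, -0.9704, 2.1713) x3=(-1.6499, 1.1323, -0.9366) x4=(1.7865, -1.8981, 2.6405)
step 18: x0=(0.3061, -2.7598, -0.6828) x1=(-0.0902, -0.4373, 0.8486) x2=(-2.1290, -1.0032, 2.2417) x3=(-1.6977, 1.2029, -0.9829) x4=(1.8233, -1.9456, 2.6925)
step 19: x0=(0.2851, -2.8125, -0.6466) x1=(-0.0952, -0.4696, 0.8792) x2=(-2.2042, -1.0362, 2.3128) x3=(-1.7461, 1.2744, -1.0300) x4=(1.8606, -1.9933, 2.7449)
step 20: x0=(0.2643, -2.8657, -0.6107) x1=(-0.0999, -0.5015, 0.9098) x2=(-2.2803, -1.0693, 2.3847) x3=(-1.7950, 1.3468, -1.0779) x4=(1.8983, -2.0411, 2.7976)
step 21: x0=(0.2435, -2.9193, -0.5752) x1=(-0.1044, -0.5331, 0.9403) x2=(-2.3574, -1.1026, 2.4573) x3=(-1.8444, 1.4201, -1.1266) x4=(1.9365, -2.0891, 2.8508)
step 0 velocities: v0=(-0.5100, -0.9100, 0.9400) v1=(-0.4300, -0.8600, 0.6200) v2=(-0.9300, -0.4900, 0.8900) v3=(-0.3400, 0.9100, -0.1800) v4=(0.5300, -0.8800, 0.8600)
step 0: KE=5.4765, PE=8.0553, E=13.5317
step 21 velocities: v0=(-0.4318, -1.1208, 0.7359) v1=(-0.0921, -0.6550, 0.6361) v2=(-1.6156, -0.6939, 1.5197) v3=(-1.0335, 1.5349, -1.0215) v4=(0.8001, -1.0022, 1.1113)
step 21: KE=8.7357, PE=4.7947, E=13.5303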